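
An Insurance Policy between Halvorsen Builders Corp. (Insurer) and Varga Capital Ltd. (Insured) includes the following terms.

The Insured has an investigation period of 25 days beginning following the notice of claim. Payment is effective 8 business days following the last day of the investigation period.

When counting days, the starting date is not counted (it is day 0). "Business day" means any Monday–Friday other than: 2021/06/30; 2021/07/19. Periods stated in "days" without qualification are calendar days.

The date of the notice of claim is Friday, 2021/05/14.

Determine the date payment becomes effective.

Adding 25 calendar days to 2021/05/14 gives 2021/06/08, which is the last day of the investigation period.
The date payment becomes effective: counting 8 business days from Tuesday, 2021/06/08 (Jun 9, Jun 10, Jun 11, Jun 14, Jun 15, Jun 16, Jun 17, Jun 18, skipping weekends) reaches Friday, 2021/06/18.

2021/06/18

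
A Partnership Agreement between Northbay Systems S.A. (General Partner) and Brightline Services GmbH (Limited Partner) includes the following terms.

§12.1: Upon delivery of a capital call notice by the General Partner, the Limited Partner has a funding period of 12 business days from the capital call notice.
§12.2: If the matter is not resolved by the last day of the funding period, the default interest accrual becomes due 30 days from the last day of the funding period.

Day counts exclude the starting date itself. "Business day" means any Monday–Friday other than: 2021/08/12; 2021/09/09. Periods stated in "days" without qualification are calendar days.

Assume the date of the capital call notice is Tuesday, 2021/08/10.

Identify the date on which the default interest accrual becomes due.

The last day of the funding period: counting 12 business days from Tuesday, 2021/08/10 (Aug 11, Aug 13, Aug 16, Aug 17, …, Aug 25, Aug 26, Aug 27, skipping weekends and the listed holiday on Aug 12) reaches Friday, 2021/08/27.
Adding 30 calendar days to 2021/08/27 gives 2021/09/26, which is the date on which the default interest accrual becomes due.

2021/09/26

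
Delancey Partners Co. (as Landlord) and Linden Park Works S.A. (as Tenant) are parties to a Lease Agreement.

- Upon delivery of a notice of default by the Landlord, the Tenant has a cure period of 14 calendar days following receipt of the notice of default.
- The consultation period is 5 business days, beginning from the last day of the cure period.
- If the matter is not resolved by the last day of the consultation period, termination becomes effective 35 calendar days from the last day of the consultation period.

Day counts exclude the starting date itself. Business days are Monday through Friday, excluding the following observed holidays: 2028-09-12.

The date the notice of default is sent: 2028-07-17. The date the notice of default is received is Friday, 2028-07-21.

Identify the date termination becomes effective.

2028-09-15

Adding 14 calendar days to 2028-07-21 gives 2028-08-04, which is the last day of the cure period.
The last day of the consultation period: counting 5 business days from Friday, 2028-08-04 (Aug 7, Aug 8, Aug 9, Aug 10, Aug 11, skipping weekends) reaches Friday, 2028-08-11.
The date termination becomes effective: 2028-08-11 + 35 days = 2028-09-15.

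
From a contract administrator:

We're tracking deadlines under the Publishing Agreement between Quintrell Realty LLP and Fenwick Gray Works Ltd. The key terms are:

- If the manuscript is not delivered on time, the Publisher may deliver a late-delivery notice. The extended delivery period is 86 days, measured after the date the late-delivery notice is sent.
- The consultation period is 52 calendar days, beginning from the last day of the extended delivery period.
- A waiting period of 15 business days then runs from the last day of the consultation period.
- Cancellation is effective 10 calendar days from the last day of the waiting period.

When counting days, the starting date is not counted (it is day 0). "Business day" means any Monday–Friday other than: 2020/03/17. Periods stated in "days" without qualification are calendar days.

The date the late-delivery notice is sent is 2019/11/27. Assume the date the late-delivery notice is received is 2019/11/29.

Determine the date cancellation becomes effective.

Adding 86 calendar days to 2019/11/27 gives 2020/02/21, which is the last day of the extended delivery period.
Adding 52 calendar days to 2020/02/21 gives 2020/04/13, which is the last day of the consultation period.
The last day of the waiting period: 15 business days after Monday, 2020/04/13, skipping weekends — Apr 14, Apr 15, Apr 16, Apr 17, …, Apr 30, May 1, May 4 — lands on Monday, 2020/05/04.
Adding 10 calendar days to 2020/05/04 gives 2020/05/14, which is the date cancellation becomes effective.

2020/05/14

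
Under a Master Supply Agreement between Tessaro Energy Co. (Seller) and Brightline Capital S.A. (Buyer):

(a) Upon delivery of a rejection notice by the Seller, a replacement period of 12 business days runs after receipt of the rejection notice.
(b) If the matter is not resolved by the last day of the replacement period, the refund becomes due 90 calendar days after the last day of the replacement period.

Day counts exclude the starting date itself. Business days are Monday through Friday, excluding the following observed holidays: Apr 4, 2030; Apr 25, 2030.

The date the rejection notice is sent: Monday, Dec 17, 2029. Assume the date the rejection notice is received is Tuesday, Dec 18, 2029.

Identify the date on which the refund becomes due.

The last day of the replacement period: counting 12 business days from Tuesday, Dec 18, 2029 (Dec 19, Dec 20, Dec 21, Dec 24, …, Jan 1, Jan 2, Jan 3, skipping weekends) reaches Thursday, Jan 3, 2030.
The date on which the refund becomes due: 90 calendar days after Jan 3, 2030 is Apr 3, 2030.

Apr 3, 2030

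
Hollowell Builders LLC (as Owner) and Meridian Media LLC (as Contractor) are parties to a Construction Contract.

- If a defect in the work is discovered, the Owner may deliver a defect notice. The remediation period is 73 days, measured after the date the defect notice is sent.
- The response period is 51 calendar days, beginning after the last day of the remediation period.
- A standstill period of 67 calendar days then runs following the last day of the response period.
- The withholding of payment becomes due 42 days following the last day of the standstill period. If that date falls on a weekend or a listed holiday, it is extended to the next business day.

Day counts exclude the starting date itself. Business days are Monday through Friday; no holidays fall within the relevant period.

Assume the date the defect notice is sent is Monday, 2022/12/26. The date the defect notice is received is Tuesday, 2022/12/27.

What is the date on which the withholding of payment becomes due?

2023/08/16

Adding 73 calendar days to 2022/12/26 gives 2023/03/09, which is the last day of the remediation period.
The last day of the response period: 51 calendar days after 2023/03/09 is 2023/04/29.
Adding 67 calendar days to 2023/04/29 gives 2023/07/05, which is the last day of the standstill period.
The date on which the withholding of payment becomes due: 42 calendar days after 2023/07/05 is 2023/08/16. 2023/08/16 is a Wednesday, so no roll-forward applies.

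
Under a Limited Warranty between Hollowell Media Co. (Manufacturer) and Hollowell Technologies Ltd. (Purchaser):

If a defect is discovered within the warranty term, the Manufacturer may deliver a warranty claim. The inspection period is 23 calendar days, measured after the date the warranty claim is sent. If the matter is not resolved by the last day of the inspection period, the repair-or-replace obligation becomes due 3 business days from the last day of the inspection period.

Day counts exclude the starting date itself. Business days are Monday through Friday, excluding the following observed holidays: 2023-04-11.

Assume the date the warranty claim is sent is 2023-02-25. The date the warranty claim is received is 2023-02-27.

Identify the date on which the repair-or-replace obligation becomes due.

The last day of the inspection period: 2023-02-25 + 23 days = 2023-03-20.
The date on which the repair-or-replace obligation becomes due: counting 3 business days from Monday, 2023-03-20 (Mar 21, Mar 22, Mar 23, skipping weekends) reaches Thursday, 2023-03-23.

2023-03-23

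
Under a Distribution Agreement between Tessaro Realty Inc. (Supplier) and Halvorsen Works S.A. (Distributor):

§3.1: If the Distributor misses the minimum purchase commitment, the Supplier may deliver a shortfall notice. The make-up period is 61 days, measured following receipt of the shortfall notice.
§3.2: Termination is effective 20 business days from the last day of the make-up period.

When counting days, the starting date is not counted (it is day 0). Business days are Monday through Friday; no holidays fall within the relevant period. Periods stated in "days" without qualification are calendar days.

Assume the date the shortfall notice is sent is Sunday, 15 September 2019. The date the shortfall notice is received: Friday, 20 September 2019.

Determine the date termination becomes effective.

The last day of the make-up period: 61 calendar days after 20 September 2019 is 20 November 2019.
The date termination becomes effective: 20 business days after Wednesday, 20 November 2019, skipping weekends — Nov 21, Nov 22, Nov 25, Nov 26, …, Dec 16, Dec 17, Dec 18 — lands on Wednesday, 18 December 2019.

18 December 2019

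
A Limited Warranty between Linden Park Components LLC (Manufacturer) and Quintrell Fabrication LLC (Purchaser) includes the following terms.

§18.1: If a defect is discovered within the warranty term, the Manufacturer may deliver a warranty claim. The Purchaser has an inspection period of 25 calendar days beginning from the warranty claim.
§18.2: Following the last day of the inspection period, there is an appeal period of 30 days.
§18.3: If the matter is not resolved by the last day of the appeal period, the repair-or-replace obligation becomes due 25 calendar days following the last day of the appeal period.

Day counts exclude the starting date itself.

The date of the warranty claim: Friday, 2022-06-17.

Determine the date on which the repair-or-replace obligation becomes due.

The last day of the inspection period: 2022-06-17 + 25 days = 2022-07-12.
The last day of the appeal period: 2022-07-12 + 30 days = 2022-08-11.
Adding 25 calendar days to 2022-08-11 gives 2022-09-05, which is the date on which the repair-or-replace obligation becomes due.

2022-09-05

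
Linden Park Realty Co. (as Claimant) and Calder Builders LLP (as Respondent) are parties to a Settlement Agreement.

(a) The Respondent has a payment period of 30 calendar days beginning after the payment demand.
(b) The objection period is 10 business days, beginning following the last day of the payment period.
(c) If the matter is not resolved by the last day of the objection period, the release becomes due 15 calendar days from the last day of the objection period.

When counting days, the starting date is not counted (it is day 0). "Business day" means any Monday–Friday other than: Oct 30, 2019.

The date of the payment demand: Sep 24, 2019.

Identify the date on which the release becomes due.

The last day of the payment period: Sep 24, 2019 + 30 days = Oct 24, 2019.
The last day of the objection period: 10 business days after Thursday, Oct 24, 2019, skipping weekends and the listed holiday on Oct 30 — Oct 25, Oct 28, Oct 29, Oct 31, Nov 1, Nov 4, Nov 5, Nov 6, Nov 7, Nov 8 — lands on Friday, Nov 8, 2019.
The date on which the release becomes due: Nov 8, 2019 + 15 days = Nov 23, 2019.

Nov 23, 2019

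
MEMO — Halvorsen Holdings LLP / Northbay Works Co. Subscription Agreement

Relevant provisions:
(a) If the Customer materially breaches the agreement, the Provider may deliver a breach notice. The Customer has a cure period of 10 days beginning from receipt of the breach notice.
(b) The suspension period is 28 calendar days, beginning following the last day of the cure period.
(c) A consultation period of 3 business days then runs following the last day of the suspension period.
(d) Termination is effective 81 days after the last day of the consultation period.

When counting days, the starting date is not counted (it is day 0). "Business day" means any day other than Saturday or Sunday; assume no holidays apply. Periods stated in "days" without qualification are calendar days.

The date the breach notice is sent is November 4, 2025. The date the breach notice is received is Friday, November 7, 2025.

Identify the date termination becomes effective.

Adding 10 calendar days to November 7, 2025 gives November 17, 2025, which is the last day of the cure period.
The last day of the suspension period: November 17, 2025 + 28 days = December 15, 2025.
The last day of the consultation period: counting 3 business days from Monday, December 15, 2025 (Dec 16, Dec 17, Dec 18, skipping weekends) reaches Thursday, December 18, 2025.
The date termination becomes effective: 81 calendar days after December 18, 2025 is March 9, 2026.

March 9, 2026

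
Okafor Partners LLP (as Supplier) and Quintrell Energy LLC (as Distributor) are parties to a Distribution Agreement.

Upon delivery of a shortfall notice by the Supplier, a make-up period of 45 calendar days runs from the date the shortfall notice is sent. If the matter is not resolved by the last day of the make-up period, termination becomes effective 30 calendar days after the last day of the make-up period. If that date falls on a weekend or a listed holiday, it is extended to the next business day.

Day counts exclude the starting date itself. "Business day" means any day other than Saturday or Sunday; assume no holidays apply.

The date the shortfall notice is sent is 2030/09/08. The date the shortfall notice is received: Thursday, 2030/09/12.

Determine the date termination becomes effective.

The last day of the make-up period: 2030/09/08 + 45 days = 2030/10/23.
Adding 30 calendar days to 2030/10/23 gives 2030/11/22, which is the date termination becomes effective. 2030/11/22 is a Friday, so no roll-forward applies.

2030/11/22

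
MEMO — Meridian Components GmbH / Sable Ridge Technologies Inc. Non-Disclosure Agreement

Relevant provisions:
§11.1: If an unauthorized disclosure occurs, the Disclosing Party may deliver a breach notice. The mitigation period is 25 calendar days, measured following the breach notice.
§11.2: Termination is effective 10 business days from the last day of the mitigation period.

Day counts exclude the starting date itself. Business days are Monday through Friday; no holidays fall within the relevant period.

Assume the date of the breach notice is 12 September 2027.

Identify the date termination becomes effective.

Adding 25 calendar days to 12 September 2027 gives 7 October 2027, which is the last day of the mitigation period.
The date termination becomes effective: 10 business days after Thursday, 7 October 2027, skipping weekends — Oct 8, Oct 11, Oct 12, Oct 13, Oct 14, Oct 15, Oct 18, Oct 19, Oct 20, Oct 21 — lands on Thursday, 21 October 2027.

21 October 2027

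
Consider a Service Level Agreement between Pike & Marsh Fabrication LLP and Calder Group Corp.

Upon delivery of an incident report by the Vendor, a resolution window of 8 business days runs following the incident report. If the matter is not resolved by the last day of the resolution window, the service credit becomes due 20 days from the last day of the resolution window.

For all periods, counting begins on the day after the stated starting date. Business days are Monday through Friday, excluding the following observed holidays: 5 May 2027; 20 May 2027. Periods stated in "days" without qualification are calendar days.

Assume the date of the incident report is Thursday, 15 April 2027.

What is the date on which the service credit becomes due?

17 May 2027

The last day of the resolution window: counting 8 business days from Thursday, 15 April 2027 (Apr 16, Apr 19, Apr 20, Apr 21, Apr 22, Apr 23, Apr 26, Apr 27, skipping weekends) reaches Tuesday, 27 April 2027.
The date on which the service credit becomes due: 20 calendar days after 27 April 2027 is 17 May 2027.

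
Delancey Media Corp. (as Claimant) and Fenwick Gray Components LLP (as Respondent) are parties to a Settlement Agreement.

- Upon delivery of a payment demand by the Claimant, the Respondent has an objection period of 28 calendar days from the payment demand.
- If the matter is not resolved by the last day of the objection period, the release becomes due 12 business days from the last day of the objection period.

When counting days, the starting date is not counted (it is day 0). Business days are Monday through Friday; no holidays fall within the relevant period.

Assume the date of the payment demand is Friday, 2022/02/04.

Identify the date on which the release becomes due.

2022/03/22

The last day of the objection period: 28 calendar days after 2022/02/04 is 2022/03/04.
From Friday, 2022/03/04, 12 business days (Mar 7, Mar 8, Mar 9, Mar 10, …, Mar 18, Mar 21, Mar 22, skipping weekends) brings us to Tuesday, 2022/03/22, which is the date on which the release becomes due.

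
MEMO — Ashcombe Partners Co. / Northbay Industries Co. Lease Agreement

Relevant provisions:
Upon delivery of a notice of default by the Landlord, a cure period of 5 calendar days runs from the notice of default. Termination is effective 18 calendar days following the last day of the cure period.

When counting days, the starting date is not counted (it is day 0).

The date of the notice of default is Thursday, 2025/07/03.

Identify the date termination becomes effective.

The last day of the cure period: 5 calendar days after 2025/07/03 is 2025/07/08.
The date termination becomes effective: 2025/07/08 + 18 days = 2025/07/26.

2025/07/26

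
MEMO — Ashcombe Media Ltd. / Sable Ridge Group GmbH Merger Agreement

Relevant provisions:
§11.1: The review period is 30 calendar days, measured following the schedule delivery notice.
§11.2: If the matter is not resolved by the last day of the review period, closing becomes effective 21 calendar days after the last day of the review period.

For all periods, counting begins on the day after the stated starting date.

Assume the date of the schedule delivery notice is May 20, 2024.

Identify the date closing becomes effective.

Jul 10, 2024

Adding 30 calendar days to May 20, 2024 gives Jun 19, 2024, which is the last day of the review period.
Adding 21 calendar days to Jun 19, 2024 gives Jul 10, 2024, which is the date closing becomes effective.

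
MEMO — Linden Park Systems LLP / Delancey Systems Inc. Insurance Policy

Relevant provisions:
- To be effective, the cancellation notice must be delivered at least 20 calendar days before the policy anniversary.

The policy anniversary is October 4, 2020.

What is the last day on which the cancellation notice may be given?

September 14, 2020

October 4, 2020 minus 20 days is September 14, 2020.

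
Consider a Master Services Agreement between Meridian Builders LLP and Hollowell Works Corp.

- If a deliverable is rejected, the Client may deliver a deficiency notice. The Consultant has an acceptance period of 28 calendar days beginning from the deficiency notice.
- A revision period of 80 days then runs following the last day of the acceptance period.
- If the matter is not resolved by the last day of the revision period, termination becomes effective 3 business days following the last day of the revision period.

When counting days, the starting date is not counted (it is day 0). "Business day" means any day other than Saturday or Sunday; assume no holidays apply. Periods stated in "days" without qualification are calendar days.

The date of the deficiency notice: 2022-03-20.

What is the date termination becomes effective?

2022-07-11

Adding 28 calendar days to 2022-03-20 gives 2022-04-17, which is the last day of the acceptance period.
Adding 80 calendar days to 2022-04-17 gives 2022-07-06, which is the last day of the revision period.
From Wednesday, 2022-07-06, 3 business days (Jul 7, Jul 8, Jul 11, skipping weekends) brings us to Monday, 2022-07-11, which is the date termination becomes effective.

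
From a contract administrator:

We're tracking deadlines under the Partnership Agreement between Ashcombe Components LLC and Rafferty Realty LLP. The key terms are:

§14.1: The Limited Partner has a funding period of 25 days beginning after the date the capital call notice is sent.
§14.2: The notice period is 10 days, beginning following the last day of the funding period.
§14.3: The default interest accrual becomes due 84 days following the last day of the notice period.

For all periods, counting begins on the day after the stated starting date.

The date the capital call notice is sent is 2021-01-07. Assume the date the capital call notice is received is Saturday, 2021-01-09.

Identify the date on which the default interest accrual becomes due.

The last day of the funding period: 2021-01-07 + 25 days = 2021-02-01.
The last day of the notice period: 10 calendar days after 2021-02-01 is 2021-02-11.
Adding 84 calendar days to 2021-02-11 gives 2021-05-06, which is the date on which the default interest accrual becomes due.

2021-05-06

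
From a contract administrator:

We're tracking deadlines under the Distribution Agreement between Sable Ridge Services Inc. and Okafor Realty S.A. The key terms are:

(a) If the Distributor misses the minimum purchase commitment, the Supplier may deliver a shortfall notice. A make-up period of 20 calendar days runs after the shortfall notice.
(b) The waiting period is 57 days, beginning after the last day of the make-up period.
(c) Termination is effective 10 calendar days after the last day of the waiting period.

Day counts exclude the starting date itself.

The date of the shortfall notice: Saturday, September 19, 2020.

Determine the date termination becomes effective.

The last day of the make-up period: September 19, 2020 + 20 days = October 9, 2020.
Adding 57 calendar days to October 9, 2020 gives December 5, 2020, which is the last day of the waiting period.
The date termination becomes effective: December 5, 2020 + 10 days = December 15, 2020.

December 15, 2020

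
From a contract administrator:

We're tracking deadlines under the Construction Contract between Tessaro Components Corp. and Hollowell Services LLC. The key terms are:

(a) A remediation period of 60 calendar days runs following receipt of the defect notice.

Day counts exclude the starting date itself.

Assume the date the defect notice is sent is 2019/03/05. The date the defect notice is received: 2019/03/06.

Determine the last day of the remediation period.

The last day of the remediation period: 2019/03/06 + 60 days = 2019/05/05.

2019/05/05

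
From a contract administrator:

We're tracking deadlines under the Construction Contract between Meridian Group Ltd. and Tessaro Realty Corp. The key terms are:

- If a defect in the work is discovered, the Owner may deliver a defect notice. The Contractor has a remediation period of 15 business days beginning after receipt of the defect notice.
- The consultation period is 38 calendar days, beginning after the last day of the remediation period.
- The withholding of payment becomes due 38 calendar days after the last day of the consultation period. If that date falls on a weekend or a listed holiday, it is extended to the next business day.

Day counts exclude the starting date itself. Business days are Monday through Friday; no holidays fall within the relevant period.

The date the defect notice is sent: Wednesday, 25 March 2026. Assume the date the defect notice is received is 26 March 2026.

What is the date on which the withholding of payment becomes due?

The last day of the remediation period: counting 15 business days from Thursday, 26 March 2026 (Mar 27, Mar 30, Mar 31, Apr 1, …, Apr 14, Apr 15, Apr 16, skipping weekends) reaches Thursday, 16 April 2026.
The last day of the consultation period: 16 April 2026 + 38 days = 24 May 2026.
Adding 38 calendar days to 24 May 2026 gives 1 July 2026, which is the date on which the withholding of payment becomes due. 1 July 2026 is a Wednesday, so no roll-forward applies.

1 July 2026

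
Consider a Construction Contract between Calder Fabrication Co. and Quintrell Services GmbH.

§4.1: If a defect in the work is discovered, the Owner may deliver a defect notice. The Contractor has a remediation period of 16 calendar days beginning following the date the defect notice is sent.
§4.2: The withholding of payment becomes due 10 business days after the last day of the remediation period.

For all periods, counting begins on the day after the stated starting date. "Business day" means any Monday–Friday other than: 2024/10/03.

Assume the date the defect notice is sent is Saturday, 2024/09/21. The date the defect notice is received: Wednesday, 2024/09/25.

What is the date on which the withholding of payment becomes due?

The last day of the remediation period: 2024/09/21 + 16 days = 2024/10/07.
The date on which the withholding of payment becomes due: 10 business days after Monday, 2024/10/07, skipping weekends — Oct 8, Oct 9, Oct 10, Oct 11, Oct 14, Oct 15, Oct 16, Oct 17, Oct 18, Oct 21 — lands on Monday, 2024/10/21.

2024/10/21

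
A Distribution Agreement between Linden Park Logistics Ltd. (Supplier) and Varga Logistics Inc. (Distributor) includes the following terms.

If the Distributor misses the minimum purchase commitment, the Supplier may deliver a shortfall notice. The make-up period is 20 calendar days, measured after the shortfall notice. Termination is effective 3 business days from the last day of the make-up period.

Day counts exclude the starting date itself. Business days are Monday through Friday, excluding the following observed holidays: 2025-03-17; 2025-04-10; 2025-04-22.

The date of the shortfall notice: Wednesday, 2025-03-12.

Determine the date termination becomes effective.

2025-04-04

The last day of the make-up period: 20 calendar days after 2025-03-12 is 2025-04-01.
From Tuesday, 2025-04-01, 3 business days (Apr 2, Apr 3, Apr 4, skipping weekends) brings us to Friday, 2025-04-04, which is the date termination becomes effective.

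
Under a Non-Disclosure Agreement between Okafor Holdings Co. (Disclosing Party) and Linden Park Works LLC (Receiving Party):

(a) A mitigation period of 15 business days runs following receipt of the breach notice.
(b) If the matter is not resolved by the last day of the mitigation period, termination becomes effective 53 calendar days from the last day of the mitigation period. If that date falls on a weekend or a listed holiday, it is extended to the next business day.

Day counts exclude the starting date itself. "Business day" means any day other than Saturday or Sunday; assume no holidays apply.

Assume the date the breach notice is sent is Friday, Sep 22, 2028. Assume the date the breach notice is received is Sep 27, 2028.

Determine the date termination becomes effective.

Dec 11, 2028

The last day of the mitigation period: 15 business days after Wednesday, Sep 27, 2028, skipping weekends — Sep 28, Sep 29, Oct 2, Oct 3, …, Oct 16, Oct 17, Oct 18 — lands on Wednesday, Oct 18, 2028.
The date termination becomes effective: Oct 18, 2028 + 53 days = Dec 10, 2028. That falls on a Sunday, so it rolls to the next business day, Monday, Dec 11, 2028.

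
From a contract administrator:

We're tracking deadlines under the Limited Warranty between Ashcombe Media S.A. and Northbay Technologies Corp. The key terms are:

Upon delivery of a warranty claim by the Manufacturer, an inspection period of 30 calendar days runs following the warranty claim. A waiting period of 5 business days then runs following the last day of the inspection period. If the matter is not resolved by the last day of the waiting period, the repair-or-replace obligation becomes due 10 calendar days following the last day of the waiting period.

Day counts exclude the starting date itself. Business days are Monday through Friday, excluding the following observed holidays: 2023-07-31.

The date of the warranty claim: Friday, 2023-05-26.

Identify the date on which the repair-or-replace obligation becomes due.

The last day of the inspection period: 2023-05-26 + 30 days = 2023-06-25.
The last day of the waiting period: 5 business days after Sunday, 2023-06-25, skipping weekends — Jun 26, Jun 27, Jun 28, Jun 29, Jun 30 — lands on Friday, 2023-06-30.
The date on which the repair-or-replace obligation becomes due: 10 calendar days after 2023-06-30 is 2023-07-10.

2023-07-10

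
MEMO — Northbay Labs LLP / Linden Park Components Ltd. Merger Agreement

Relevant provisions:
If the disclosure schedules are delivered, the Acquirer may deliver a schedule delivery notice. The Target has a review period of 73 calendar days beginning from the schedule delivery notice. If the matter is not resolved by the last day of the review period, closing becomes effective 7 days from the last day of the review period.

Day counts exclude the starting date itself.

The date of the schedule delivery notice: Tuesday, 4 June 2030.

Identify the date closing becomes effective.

Adding 73 calendar days to 4 June 2030 gives 16 August 2030, which is the last day of the review period.
The date closing becomes effective: 16 August 2030 + 7 days = 23 August 2030.

23 August 2030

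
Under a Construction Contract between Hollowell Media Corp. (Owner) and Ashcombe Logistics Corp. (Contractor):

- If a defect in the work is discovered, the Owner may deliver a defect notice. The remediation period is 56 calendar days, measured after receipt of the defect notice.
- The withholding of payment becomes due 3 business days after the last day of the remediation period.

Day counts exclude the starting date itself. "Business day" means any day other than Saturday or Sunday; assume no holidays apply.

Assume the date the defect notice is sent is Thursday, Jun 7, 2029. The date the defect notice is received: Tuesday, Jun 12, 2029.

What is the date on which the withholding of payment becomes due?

Aug 10, 2029

The last day of the remediation period: 56 calendar days after Jun 12, 2029 is Aug 7, 2029.
From Tuesday, Aug 7, 2029, 3 business days (Aug 8, Aug 9, Aug 10, skipping weekends) brings us to Friday, Aug 10, 2029, which is the date on which the withholding of payment becomes due.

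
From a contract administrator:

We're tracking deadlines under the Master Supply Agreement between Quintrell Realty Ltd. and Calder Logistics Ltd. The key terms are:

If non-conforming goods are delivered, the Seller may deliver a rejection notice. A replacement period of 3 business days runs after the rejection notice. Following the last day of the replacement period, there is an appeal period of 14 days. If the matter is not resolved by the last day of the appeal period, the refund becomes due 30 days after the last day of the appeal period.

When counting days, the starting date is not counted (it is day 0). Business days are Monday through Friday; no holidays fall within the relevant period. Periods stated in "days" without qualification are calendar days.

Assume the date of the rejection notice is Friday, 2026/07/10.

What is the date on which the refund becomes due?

2026/08/28

The last day of the replacement period: counting 3 business days from Friday, 2026/07/10 (Jul 13, Jul 14, Jul 15, skipping weekends) reaches Wednesday, 2026/07/15.
The last day of the appeal period: 2026/07/15 + 14 days = 2026/07/29.
Adding 30 calendar days to 2026/07/29 gives 2026/08/28, which is the date on which the refund becomes due.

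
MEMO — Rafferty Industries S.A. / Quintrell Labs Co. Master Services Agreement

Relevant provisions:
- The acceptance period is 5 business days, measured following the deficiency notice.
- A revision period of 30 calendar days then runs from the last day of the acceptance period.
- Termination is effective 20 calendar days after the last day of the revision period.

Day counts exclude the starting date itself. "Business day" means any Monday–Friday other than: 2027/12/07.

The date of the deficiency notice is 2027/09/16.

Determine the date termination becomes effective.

2027/11/12

From Thursday, 2027/09/16, 5 business days (Sep 17, Sep 20, Sep 21, Sep 22, Sep 23, skipping weekends) brings us to Thursday, 2027/09/23, which is the last day of the acceptance period.
The last day of the revision period: 2027/09/23 + 30 days = 2027/10/23.
Adding 20 calendar days to 2027/10/23 gives 2027/11/12, which is the date termination becomes effective.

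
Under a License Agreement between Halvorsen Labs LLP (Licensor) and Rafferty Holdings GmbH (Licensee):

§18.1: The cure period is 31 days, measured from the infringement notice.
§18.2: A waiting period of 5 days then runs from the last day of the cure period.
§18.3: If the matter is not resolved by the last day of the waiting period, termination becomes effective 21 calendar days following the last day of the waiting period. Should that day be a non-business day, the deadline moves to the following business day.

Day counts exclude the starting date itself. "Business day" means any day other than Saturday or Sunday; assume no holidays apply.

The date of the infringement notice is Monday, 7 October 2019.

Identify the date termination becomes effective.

3 December 2019

Adding 31 calendar days to 7 October 2019 gives 7 November 2019, which is the last day of the cure period.
Adding 5 calendar days to 7 November 2019 gives 12 November 2019, which is the last day of the waiting period.
Adding 21 calendar days to 12 November 2019 gives 3 December 2019, which is the date termination becomes effective. 3 December 2019 is a Tuesday, so no roll-forward applies.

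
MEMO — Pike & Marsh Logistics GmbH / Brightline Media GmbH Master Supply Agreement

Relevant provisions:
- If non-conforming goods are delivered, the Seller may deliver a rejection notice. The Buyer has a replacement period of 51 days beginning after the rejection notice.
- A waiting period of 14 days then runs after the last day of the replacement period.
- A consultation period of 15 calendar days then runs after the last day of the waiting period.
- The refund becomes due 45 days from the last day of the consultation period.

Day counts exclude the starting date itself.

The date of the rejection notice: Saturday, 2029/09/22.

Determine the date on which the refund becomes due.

2030/01/25

The last day of the replacement period: 2029/09/22 + 51 days = 2029/11/12.
Adding 14 calendar days to 2029/11/12 gives 2029/11/26, which is the last day of the waiting period.
The last day of the consultation period: 15 calendar days after 2029/11/26 is 2029/12/11.
The date on which the refund becomes due: 45 calendar days after 2029/12/11 is 2030/01/25.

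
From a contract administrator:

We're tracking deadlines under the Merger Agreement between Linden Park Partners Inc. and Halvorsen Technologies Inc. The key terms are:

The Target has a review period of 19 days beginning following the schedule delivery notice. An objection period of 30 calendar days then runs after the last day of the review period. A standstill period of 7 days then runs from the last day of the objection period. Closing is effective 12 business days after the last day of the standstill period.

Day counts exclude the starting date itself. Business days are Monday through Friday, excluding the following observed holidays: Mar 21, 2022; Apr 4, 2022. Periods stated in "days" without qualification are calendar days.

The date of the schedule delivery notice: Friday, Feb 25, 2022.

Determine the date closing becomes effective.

May 10, 2022

Adding 19 calendar days to Feb 25, 2022 gives Mar 16, 2022, which is the last day of the review period.
The last day of the objection period: Mar 16, 2022 + 30 days = Apr 15, 2022.
The last day of the standstill period: 7 calendar days after Apr 15, 2022 is Apr 22, 2022.
The date closing becomes effective: 12 business days after Friday, Apr 22, 2022, skipping weekends — Apr 25, Apr 26, Apr 27, Apr 28, …, May 6, May 9, May 10 — lands on Tuesday, May 10, 2022.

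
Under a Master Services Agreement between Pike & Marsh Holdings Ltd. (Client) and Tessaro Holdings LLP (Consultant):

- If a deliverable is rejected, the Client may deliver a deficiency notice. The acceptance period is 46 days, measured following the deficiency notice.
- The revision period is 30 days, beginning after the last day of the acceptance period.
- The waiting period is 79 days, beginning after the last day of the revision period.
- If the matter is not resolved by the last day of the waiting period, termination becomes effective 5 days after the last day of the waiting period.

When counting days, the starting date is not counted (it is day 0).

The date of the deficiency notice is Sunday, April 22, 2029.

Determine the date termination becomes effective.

Adding 46 calendar days to April 22, 2029 gives June 7, 2029, which is the last day of the acceptance period.
Adding 30 calendar days to June 7, 2029 gives July 7, 2029, which is the last day of the revision period.
The last day of the waiting period: 79 calendar days after July 7, 2029 is September 24, 2029.
Adding 5 calendar days to September 24, 2029 gives September 29, 2029, which is the date termination becomes effective.

September 29, 2029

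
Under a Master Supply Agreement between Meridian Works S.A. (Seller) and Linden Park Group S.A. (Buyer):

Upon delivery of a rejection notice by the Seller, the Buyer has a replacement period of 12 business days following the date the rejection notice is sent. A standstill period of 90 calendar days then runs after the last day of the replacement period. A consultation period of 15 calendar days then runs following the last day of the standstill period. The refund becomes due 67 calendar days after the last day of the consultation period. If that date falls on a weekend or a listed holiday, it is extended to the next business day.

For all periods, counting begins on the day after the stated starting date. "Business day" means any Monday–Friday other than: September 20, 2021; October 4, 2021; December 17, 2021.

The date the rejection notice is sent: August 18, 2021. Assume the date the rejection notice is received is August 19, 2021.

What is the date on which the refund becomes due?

The last day of the replacement period: counting 12 business days from Wednesday, August 18, 2021 (Aug 19, Aug 20, Aug 23, Aug 24, …, Sep 1, Sep 2, Sep 3, skipping weekends) reaches Friday, September 3, 2021.
The last day of the standstill period: 90 calendar days after September 3, 2021 is December 2, 2021.
The last day of the consultation period: 15 calendar days after December 2, 2021 is December 17, 2021.
Adding 67 calendar days to December 17, 2021 gives February 22, 2022, which is the date on which the refund becomes due. February 22, 2022 is a Tuesday and is not a listed holiday, so no roll-forward applies.

February 22, 2022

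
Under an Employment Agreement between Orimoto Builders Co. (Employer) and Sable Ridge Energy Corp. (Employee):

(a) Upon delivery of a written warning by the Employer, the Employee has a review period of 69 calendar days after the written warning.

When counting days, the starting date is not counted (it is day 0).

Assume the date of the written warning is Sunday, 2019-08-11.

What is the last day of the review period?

2019-10-19

The last day of the review period: 2019-08-11 + 69 days = 2019-10-19.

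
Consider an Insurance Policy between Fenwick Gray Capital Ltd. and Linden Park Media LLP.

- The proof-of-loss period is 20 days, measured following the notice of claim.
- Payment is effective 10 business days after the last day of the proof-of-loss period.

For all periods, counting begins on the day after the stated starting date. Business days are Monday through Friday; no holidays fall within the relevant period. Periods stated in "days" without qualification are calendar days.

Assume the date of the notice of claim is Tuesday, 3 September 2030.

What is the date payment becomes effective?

Adding 20 calendar days to 3 September 2030 gives 23 September 2030, which is the last day of the proof-of-loss period.
The date payment becomes effective: 10 business days after Monday, 23 September 2030, skipping weekends — Sep 24, Sep 25, Sep 26, Sep 27, Sep 30, Oct 1, Oct 2, Oct 3, Oct 4, Oct 7 — lands on Monday, 7 October 2030.

7 October 2030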